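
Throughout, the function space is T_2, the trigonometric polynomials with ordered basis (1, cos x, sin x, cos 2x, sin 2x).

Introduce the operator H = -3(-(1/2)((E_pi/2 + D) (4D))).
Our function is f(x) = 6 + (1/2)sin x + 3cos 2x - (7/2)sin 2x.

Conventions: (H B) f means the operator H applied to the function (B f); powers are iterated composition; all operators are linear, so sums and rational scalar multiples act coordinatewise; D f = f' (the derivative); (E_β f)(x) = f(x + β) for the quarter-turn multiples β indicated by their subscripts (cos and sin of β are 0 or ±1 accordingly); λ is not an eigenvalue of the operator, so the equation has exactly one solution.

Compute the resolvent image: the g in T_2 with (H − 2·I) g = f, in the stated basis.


write g with unknown coordinates in the stated basis and equate coefficients in (H − 2·I) g = f
solving from the highest basis element down gives g = -3 - (1/28)sin x - (6/41)cos 2x + (11/164)sin 2x
check: H g = (3/7)sin x + (111/41)cos 2x - (138/41)sin 2x
so H g − 2·g = 6 + (1/2)sin x + 3cos 2x - (7/2)sin 2x = f ✓

the image equals g(x) = -3 - (1/28)sin x - (6/41)cos 2x + (11/164)sin 2x


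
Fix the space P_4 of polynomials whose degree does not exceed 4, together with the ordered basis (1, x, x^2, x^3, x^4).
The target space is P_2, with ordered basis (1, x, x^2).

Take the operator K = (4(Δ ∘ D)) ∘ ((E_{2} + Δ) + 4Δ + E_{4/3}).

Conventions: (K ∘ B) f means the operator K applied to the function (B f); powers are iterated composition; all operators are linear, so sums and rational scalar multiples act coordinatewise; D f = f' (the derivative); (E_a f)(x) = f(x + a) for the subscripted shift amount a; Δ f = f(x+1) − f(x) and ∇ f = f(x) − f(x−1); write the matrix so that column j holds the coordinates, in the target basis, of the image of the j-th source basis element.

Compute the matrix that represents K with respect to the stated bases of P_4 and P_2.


the matrix is [[0, 0, 16, 224, 2848/3]; [0, 0, 0, 48, 896]; [0, 0, 0, 0, 96]] (rows listed top to bottom)

image of 1: 0
image of x: 0
image of x^2: 16
image of x^3: 48x + 224
image of x^4: 96x^2 + 896x + 2848/3
each image's coordinates form column j of the matrix


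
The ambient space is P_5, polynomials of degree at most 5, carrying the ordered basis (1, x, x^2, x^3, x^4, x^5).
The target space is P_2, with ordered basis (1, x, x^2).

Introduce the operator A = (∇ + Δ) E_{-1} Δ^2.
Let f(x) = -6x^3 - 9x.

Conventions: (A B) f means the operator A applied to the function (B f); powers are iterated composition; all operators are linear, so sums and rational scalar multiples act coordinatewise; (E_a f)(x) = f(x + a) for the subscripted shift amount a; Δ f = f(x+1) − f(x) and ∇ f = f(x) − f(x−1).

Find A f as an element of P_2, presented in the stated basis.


Δ f = -18x^2 - 18x - 15
Δ Δ f = -36x - 36
E_{-1} Δ^2 f = -36x
∇ E_{-1} Δ^2 f = -36
Δ E_{-1} Δ^2 f = -36
(∇ + Δ) E_{-1} Δ^2 f = -72

the result is g(x) = -72


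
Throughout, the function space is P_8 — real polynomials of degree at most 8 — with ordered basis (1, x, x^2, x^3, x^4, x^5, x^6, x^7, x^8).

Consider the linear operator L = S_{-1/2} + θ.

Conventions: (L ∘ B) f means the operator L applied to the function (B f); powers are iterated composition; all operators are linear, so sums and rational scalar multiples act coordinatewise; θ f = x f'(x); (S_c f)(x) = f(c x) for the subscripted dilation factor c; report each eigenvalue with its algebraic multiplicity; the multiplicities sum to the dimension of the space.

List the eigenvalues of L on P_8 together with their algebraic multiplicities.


λ = 1/2 (multiplicity 1), λ = 1 (multiplicity 1), λ = 9/4 (multiplicity 1), λ = 23/8 (multiplicity 1), λ = 65/16 (multiplicity 1), λ = 159/32 (multiplicity 1), λ = 385/64 (multiplicity 1), λ = 895/128 (multiplicity 1), λ = 2049/256 (multiplicity 1)

image of 1: 1
image of x: (1/2)x
image of x^2: (9/4)x^2
image of x^3: (23/8)x^3
image of x^4: (65/16)x^4
image of x^5: (159/32)x^5
image of x^6: (385/64)x^6
image of x^7: (895/128)x^7
image of x^8: (2049/256)x^8
the matrix is upper triangular; its diagonal is (1, 1/2, 9/4, 23/8, 65/16, 159/32, 385/64, 895/128, 2049/256)
for a triangular matrix the eigenvalues are the diagonal entries, with algebraic multiplicity their repetition count


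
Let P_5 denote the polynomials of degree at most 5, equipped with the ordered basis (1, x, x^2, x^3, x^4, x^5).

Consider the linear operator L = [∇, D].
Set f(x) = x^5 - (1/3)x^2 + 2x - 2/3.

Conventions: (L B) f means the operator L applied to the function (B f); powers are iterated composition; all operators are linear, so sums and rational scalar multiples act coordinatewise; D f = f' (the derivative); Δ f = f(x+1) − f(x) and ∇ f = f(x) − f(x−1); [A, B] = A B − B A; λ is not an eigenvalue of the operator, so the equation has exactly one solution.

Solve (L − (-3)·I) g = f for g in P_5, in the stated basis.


write g with unknown coordinates in the stated basis and equate coefficients in (L − (-3)·I) g = f
solving from the highest basis element down gives g = (1/3)x^5 - (1/9)x^2 + (2/3)x - 2/9
check: L g = 0
so L g − (-3)·g = x^5 - (1/3)x^2 + 2x - 2/3 = f ✓

g(x) = (1/3)x^5 - (1/9)x^2 + (2/3)x - 2/9


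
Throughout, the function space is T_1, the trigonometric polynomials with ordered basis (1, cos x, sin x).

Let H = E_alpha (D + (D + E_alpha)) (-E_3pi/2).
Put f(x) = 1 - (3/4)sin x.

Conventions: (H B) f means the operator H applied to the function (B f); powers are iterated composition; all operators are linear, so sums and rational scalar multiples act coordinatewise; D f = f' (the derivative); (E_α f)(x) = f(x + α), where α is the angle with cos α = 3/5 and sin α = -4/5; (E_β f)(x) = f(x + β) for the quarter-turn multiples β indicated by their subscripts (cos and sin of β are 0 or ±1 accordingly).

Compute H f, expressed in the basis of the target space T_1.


E_3pi/2 f = 1 + (3/4)cos x
(-E_3pi/2) f = -1 - (3/4)cos x
D (-E_3pi/2) f = (3/4)sin x
D (-E_3pi/2) f = (3/4)sin x
E_alpha (-E_3pi/2) f = -1 - (9/20)cos x - (3/5)sin x
(D + E_alpha) (-E_3pi/2) f = -1 - (9/20)cos x + (3/20)sin x
(D + (D + E_alpha)) (-E_3pi/2) f = -1 - (9/20)cos x + (9/10)sin x
E_alpha (D + (D + E_alpha)) (-E_3pi/2) f = -1 - (99/100)cos x + (9/50)sin x

the image equals g(x) = -1 - (99/100)cos x + (9/50)sin x


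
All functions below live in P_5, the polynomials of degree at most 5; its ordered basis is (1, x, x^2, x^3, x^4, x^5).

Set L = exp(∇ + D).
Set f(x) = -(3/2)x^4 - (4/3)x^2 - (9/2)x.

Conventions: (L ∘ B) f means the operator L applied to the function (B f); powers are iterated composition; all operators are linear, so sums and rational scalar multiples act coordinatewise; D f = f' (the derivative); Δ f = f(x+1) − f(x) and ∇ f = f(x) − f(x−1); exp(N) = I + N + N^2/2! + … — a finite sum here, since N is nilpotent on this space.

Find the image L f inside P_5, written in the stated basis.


the result is g(x) = -(3/2)x^4 - 12x^3 - (85/3)x^2 - (167/6)x - 16

order-1 term: -12x^3 + 9x^2 - (34/3)x - 37/6
order-2 term: -36x^2 + 36x - 131/6
order-3 term: -48x + 36
order-4 term: -24
the series for exp(∇ + D) f terminates at order 4
exp(∇ + D) f = -(3/2)x^4 - 12x^3 - (85/3)x^2 - (167/6)x - 16


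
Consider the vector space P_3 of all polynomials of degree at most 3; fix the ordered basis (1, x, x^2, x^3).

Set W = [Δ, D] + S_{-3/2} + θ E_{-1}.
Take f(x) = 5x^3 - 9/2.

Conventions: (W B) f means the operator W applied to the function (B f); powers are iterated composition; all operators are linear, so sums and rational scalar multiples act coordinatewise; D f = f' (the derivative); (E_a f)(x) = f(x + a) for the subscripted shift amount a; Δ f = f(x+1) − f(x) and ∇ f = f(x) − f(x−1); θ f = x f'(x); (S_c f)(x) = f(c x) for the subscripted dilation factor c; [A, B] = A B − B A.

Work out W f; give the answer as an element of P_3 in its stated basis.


the result is g(x) = -(15/8)x^3 - 30x^2 + 15x - 9/2

D f = 15x^2
Δ D f = 30x + 15
Δ f = 15x^2 + 15x + 5
D Δ f = 30x + 15
[Δ, D] f = 0
S_{-3/2} f = -(135/8)x^3 - 9/2
E_{-1} f = 5x^3 - 15x^2 + 15x - 19/2
θ E_{-1} f = 15x^3 - 30x^2 + 15x
([Δ, D] + S_{-3/2} + θ E_{-1}) f = -(15/8)x^3 - 30x^2 + 15x - 9/2


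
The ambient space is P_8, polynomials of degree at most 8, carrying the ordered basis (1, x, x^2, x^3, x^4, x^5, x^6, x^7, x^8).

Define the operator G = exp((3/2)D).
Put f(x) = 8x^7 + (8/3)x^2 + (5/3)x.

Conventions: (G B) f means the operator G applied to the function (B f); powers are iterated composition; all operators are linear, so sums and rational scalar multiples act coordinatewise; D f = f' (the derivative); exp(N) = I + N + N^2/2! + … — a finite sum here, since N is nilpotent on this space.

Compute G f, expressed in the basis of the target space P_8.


g(x) = 8x^7 + 84x^6 + 378x^5 + 945x^4 + (2835/2)x^3 + (15341/12)x^2 + (15541/24)x + 2323/16

order-1 term: 84x^6 + 8x + 5/2
order-2 term: 378x^5 + 6
order-3 term: 945x^4
order-4 term: (2835/2)x^3
order-5 term: (5103/4)x^2
order-6 term: (5103/8)x
order-7 term: 2187/16
the series for exp((3/2)D) f terminates at order 7
exp((3/2)D) f = 8x^7 + 84x^6 + 378x^5 + 945x^4 + (2835/2)x^3 + (15341/12)x^2 + (15541/24)x + 2323/16


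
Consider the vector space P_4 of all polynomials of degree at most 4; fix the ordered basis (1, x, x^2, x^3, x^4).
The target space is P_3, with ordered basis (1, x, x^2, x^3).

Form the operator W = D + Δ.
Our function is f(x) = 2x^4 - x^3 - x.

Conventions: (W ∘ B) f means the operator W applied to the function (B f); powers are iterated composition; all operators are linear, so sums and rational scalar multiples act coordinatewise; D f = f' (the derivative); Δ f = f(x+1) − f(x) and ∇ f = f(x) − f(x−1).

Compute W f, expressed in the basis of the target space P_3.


D f = 8x^3 - 3x^2 - 1
Δ f = 8x^3 + 9x^2 + 5x
(D + Δ) f = 16x^3 + 6x^2 + 5x - 1

the image equals g(x) = 16x^3 + 6x^2 + 5x - 1


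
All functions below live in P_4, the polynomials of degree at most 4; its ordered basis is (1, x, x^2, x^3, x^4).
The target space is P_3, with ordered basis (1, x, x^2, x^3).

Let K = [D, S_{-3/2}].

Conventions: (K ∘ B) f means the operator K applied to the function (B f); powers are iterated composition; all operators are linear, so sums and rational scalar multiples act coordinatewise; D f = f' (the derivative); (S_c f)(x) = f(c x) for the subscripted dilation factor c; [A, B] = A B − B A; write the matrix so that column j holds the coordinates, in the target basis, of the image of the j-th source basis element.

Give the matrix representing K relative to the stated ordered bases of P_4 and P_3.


the matrix is [[0, -5/2, 0, 0, 0]; [0, 0, 15/2, 0, 0]; [0, 0, 0, -135/8, 0]; [0, 0, 0, 0, 135/4]] (rows listed top to bottom)

image of 1: 0
image of x: -5/2
image of x^2: (15/2)x
image of x^3: -(135/8)x^2
image of x^4: (135/4)x^3
each image's coordinates form column j of the matrix


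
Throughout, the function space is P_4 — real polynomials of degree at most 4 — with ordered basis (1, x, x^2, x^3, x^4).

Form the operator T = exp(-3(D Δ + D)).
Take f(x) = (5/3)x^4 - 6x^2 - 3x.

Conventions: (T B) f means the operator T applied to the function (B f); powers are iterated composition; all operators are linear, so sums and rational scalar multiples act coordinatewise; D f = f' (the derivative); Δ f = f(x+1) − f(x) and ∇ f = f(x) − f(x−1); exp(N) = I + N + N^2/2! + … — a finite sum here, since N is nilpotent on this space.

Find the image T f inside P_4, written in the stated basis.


the result is g(x) = (5/3)x^4 - 20x^3 + 24x^2 + 153x - 74

order-1 term: -20x^3 - 60x^2 - 24x + 25
order-2 term: 90x^2 + 360x + 306
order-3 term: -180x - 540
order-4 term: 135
the series for exp(-3(D Δ + D)) f terminates at order 4
exp(-3(D Δ + D)) f = (5/3)x^4 - 20x^3 + 24x^2 + 153x - 74


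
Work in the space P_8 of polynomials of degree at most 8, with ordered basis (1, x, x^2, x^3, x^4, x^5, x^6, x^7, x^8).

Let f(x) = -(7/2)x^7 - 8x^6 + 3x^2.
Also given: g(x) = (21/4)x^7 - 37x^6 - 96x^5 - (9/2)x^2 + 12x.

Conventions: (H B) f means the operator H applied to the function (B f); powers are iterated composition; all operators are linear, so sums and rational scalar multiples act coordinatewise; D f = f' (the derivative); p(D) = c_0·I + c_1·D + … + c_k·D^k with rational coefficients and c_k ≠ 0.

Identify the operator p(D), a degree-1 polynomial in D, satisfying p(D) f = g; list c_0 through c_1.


D^0 f = -(7/2)x^7 - 8x^6 + 3x^2
D^1 f = -(49/2)x^6 - 48x^5 + 6x
matching coefficients of g against c_0 f + c_1 Df + … from the top degree down determines the c_i
solution: c_0 = -3/2, c_1 = 2

p(D) = -(3/2)·I + 2·D, i.e. c_0 = -3/2, c_1 = 2


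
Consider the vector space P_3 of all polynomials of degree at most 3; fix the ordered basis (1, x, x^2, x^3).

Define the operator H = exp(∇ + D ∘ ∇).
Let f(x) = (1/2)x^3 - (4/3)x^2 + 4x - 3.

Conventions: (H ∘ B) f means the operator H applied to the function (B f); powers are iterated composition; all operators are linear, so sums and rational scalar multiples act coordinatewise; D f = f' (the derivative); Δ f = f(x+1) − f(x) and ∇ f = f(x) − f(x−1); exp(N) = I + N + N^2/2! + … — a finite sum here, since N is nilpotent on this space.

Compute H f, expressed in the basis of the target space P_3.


order-1 term: (3/2)x^2 - (7/6)x + 5/3
order-2 term: (3/2)x + 1/6
order-3 term: 1/2
the series for exp(∇ + D ∘ ∇) f terminates at order 3
exp(∇ + D ∘ ∇) f = (1/2)x^3 + (1/6)x^2 + (13/3)x - 2/3

g(x) = (1/2)x^3 + (1/6)x^2 + (13/3)x - 2/3


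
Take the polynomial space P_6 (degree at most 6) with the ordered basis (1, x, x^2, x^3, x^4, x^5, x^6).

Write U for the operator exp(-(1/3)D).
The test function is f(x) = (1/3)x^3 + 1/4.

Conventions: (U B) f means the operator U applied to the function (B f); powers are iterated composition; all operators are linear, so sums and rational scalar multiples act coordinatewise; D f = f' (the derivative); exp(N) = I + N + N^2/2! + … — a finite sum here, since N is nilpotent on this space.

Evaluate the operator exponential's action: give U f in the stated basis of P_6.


the image equals g(x) = (1/3)x^3 - (1/3)x^2 + (1/9)x + 77/324

order-1 term: -(1/3)x^2
order-2 term: (1/9)x
order-3 term: -1/81
the series for exp(-(1/3)D) f terminates at order 3
exp(-(1/3)D) f = (1/3)x^3 - (1/3)x^2 + (1/9)x + 77/324


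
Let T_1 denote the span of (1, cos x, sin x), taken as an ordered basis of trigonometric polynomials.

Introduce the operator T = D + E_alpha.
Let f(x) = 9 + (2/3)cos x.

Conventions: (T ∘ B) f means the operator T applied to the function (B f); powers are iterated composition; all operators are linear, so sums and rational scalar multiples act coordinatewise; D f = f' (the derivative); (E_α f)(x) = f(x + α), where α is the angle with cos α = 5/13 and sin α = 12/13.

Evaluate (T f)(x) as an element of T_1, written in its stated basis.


D f = -(2/3)sin x
E_alpha f = 9 + (10/39)cos x - (8/13)sin x
(D + E_alpha) f = 9 + (10/39)cos x - (50/39)sin x

the image equals g(x) = 9 + (10/39)cos x - (50/39)sin x


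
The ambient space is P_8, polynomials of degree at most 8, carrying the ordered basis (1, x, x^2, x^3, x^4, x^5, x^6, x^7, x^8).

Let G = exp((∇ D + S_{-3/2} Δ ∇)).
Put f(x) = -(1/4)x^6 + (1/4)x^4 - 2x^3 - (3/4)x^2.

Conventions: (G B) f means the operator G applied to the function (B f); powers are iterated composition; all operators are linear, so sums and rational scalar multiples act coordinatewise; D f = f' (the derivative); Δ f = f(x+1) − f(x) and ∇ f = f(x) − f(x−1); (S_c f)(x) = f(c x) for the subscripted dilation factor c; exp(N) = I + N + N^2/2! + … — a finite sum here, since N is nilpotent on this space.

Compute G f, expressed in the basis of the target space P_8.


g(x) = -(1/4)x^6 - (1447/32)x^4 + 13x^3 - (58209/64)x^2 + (4173/16)x - 44251/32

order-1 term: -(1455/32)x^4 + 15x^3 - (177/8)x^2 + (21/2)x + 5/2
order-2 term: -(56745/64)x^2 + (4005/16)x - 6501/32
order-3 term: -18915/16
the series for exp((∇ D + S_{-3/2} Δ ∇)) f terminates at order 3
exp((∇ D + S_{-3/2} Δ ∇)) f = -(1/4)x^6 - (1447/32)x^4 + 13x^3 - (58209/64)x^2 + (4173/16)x - 44251/32


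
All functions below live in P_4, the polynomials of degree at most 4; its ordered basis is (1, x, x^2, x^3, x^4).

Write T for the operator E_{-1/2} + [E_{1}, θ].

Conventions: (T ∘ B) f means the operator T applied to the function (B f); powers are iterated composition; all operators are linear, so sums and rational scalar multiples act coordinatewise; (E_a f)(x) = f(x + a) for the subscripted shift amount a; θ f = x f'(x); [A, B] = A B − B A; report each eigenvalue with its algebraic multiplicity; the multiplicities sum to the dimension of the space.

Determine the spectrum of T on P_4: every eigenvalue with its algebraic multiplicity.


image of 1: 1
image of x: x + 1/2
image of x^2: x^2 + x + 9/4
image of x^3: x^3 + (3/2)x^2 + (27/4)x + 23/8
image of x^4: x^4 + 2x^3 + (27/2)x^2 + (23/2)x + 65/16
the matrix is upper triangular; its diagonal is (1, 1, 1, 1, 1)
for a triangular matrix the eigenvalues are the diagonal entries, with algebraic multiplicity their repetition count

λ = 1 (multiplicity 5)


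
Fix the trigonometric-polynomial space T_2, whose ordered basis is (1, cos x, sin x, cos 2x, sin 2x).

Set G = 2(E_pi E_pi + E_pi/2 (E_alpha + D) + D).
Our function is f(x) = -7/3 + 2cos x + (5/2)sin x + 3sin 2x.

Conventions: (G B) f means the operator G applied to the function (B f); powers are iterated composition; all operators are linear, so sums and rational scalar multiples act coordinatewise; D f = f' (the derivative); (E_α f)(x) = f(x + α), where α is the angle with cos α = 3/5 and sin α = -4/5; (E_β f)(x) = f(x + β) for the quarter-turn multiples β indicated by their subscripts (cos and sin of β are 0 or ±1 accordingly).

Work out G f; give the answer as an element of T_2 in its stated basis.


the image equals g(x) = -28/3 + (56/5)cos x - (12/5)sin x + (144/25)cos 2x + (192/25)sin 2x

E_pi f = -7/3 - 2cos x - (5/2)sin x + 3sin 2x
E_pi E_pi f = -7/3 + 2cos x + (5/2)sin x + 3sin 2x
E_alpha f = -7/3 - (4/5)cos x + (31/10)sin x - (72/25)cos 2x - (21/25)sin 2x
D f = (5/2)cos x - 2sin x + 6cos 2x
(E_alpha + D) f = -7/3 + (17/10)cos x + (11/10)sin x + (78/25)cos 2x - (21/25)sin 2x
E_pi/2 (E_alpha + D) f = -7/3 + (11/10)cos x - (17/10)sin x - (78/25)cos 2x + (21/25)sin 2x
D f = (5/2)cos x - 2sin x + 6cos 2x
(E_pi E_pi + E_pi/2 (E_alpha + D) + D) f = -14/3 + (28/5)cos x - (6/5)sin x + (72/25)cos 2x + (96/25)sin 2x
(2(E_pi E_pi + E_pi/2 (E_alpha + D) + D)) f = -28/3 + (56/5)cos x - (12/5)sin x + (144/25)cos 2x + (192/25)sin 2x


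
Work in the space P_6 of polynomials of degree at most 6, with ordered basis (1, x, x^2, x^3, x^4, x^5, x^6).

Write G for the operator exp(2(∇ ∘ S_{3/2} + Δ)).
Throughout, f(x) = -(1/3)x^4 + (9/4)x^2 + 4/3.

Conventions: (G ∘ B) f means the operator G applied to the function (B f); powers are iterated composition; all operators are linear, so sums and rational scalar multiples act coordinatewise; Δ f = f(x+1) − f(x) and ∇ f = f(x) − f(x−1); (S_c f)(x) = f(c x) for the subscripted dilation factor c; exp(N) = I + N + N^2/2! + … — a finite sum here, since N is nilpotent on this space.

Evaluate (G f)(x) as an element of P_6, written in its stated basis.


g(x) = -(1/3)x^4 - (97/6)x^3 - (3099/16)x^2 - (8227/12)x - 42523/64

order-1 term: -(97/6)x^3 + (65/4)x^2 + (157/12)x - 35/12
order-2 term: -(3395/16)x^2 + (3533/16)x - 175/3
order-3 term: -(44135/48)x + 17435/32
order-4 term: -220675/192
the series for exp(2(∇ ∘ S_{3/2} + Δ)) f terminates at order 4
exp(2(∇ ∘ S_{3/2} + Δ)) f = -(1/3)x^4 - (97/6)x^3 - (3099/16)x^2 - (8227/12)x - 42523/64


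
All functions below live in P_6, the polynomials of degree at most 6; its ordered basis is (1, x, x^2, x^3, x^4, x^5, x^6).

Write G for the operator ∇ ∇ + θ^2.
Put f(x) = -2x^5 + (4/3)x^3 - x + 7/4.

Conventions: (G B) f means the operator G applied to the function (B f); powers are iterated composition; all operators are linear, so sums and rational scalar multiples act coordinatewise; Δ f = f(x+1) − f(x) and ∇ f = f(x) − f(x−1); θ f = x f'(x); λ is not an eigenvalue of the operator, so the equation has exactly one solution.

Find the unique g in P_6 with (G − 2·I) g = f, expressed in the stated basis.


write g with unknown coordinates in the stated basis and equate coefficients in (G − 2·I) g = f
solving from the highest basis element down gives g = -(2/23)x^5 + (212/483)x^3 - (60/23)x^2 - (395/161)x - 4503/1288
check: G g = -(50/23)x^5 + (356/161)x^3 - (120/23)x^2 - (951/161)x - 844/161
so G g − 2·g = -2x^5 + (4/3)x^3 - x + 7/4 = f ✓

g(x) = -(2/23)x^5 + (212/483)x^3 - (60/23)x^2 - (395/161)x - 4503/1288


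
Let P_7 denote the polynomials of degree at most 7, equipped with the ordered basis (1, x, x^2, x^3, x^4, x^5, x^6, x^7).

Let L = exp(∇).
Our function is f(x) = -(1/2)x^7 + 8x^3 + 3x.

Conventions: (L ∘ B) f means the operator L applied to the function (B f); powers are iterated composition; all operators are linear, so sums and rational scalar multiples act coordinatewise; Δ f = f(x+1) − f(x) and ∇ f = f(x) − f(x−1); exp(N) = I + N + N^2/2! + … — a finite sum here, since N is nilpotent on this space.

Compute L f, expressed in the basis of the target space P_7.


order-1 term: -(7/2)x^6 + (21/2)x^5 - (35/2)x^4 + (35/2)x^3 + (27/2)x^2 - (41/2)x + 21/2
order-2 term: -(21/2)x^5 + (105/2)x^4 - (245/2)x^3 + (315/2)x^2 - (169/2)x + 15/2
order-3 term: -(35/2)x^4 + 105x^3 - (525/2)x^2 + 315x - 285/2
order-4 term: -(35/2)x^3 + 105x^2 - (455/2)x + 175
order-5 term: -(21/2)x^2 + (105/2)x - 70
order-6 term: -(7/2)x + 21/2
order-7 term: -1/2
the series for exp(∇) f terminates at order 7
exp(∇) f = -(1/2)x^7 - (7/2)x^6 + (35/2)x^4 - (19/2)x^3 + 3x^2 + (69/2)x - 19/2

the image equals g(x) = -(1/2)x^7 - (7/2)x^6 + (35/2)x^4 - (19/2)x^3 + 3x^2 + (69/2)x - 19/2


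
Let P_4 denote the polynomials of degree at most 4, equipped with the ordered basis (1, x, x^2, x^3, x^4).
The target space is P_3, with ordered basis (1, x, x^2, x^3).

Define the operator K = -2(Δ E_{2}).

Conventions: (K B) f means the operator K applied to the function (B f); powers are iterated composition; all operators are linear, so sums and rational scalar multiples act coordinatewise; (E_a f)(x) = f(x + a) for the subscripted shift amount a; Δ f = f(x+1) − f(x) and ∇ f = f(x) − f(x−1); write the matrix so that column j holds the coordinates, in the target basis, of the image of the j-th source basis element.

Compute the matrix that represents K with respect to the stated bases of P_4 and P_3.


the matrix is [[0, -2, -10, -38, -130]; [0, 0, -4, -30, -152]; [0, 0, 0, -6, -60]; [0, 0, 0, 0, -8]] (rows listed top to bottom)

image of 1: 0
image of x: -2
image of x^2: -4x - 10
image of x^3: -6x^2 - 30x - 38
image of x^4: -8x^3 - 60x^2 - 152x - 130
each image's coordinates form column j of the matrix


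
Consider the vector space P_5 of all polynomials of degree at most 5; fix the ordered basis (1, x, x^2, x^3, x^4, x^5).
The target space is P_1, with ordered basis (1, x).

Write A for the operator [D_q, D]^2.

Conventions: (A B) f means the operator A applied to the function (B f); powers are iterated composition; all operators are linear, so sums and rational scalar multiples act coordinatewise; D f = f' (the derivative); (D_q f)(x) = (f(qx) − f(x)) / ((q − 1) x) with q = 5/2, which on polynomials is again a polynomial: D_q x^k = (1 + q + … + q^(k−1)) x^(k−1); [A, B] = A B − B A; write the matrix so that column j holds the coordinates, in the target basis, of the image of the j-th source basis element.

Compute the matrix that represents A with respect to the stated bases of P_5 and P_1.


the matrix is [[0, 0, 0, 0, 891/16, 0]; [0, 0, 0, 0, 0, 9423/8]] (rows listed top to bottom)

image of 1: 0
image of x: 0
image of x^2: 0
image of x^3: 0
image of x^4: 891/16
image of x^5: (9423/8)x
each image's coordinates form column j of the matrix


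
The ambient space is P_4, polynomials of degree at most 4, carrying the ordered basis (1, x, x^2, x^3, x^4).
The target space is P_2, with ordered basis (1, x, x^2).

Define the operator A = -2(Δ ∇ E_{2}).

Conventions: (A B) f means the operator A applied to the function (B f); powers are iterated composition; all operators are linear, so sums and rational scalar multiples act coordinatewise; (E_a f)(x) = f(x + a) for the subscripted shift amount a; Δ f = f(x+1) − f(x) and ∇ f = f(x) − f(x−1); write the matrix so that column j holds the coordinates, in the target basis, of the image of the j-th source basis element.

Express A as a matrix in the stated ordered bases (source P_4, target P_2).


the matrix is [[0, 0, -4, -24, -100]; [0, 0, 0, -12, -96]; [0, 0, 0, 0, -24]] (rows listed top to bottom)

image of 1: 0
image of x: 0
image of x^2: -4
image of x^3: -12x - 24
image of x^4: -24x^2 - 96x - 100
each image's coordinates form column j of the matrix


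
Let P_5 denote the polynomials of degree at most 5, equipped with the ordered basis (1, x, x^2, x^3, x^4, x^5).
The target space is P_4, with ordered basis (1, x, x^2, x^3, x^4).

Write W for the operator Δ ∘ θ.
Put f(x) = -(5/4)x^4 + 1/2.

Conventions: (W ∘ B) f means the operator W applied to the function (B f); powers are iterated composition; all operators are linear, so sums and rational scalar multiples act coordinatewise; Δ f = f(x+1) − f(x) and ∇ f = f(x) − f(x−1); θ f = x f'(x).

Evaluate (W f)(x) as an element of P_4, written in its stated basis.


θ f = -5x^4
Δ θ f = -20x^3 - 30x^2 - 20x - 5

the result is g(x) = -20x^3 - 30x^2 - 20x - 5


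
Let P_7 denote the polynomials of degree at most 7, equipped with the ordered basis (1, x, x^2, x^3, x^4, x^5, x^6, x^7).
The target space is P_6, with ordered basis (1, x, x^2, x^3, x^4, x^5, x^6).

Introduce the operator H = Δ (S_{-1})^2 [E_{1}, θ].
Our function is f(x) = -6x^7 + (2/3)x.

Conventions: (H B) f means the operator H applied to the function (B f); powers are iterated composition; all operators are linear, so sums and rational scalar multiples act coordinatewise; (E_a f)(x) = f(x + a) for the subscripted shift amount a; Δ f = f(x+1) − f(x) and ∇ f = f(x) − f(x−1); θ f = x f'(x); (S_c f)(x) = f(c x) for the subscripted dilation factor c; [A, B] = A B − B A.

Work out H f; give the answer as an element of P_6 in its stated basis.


the image equals g(x) = -252x^5 - 1890x^4 - 5880x^3 - 9450x^2 - 7812x - 2646

θ f = -42x^7 + (2/3)x
E_{1} θ f = -42x^7 - 294x^6 - 882x^5 - 1470x^4 - 1470x^3 - 882x^2 - (880/3)x - 124/3
E_{1} f = -6x^7 - 42x^6 - 126x^5 - 210x^4 - 210x^3 - 126x^2 - (124/3)x - 16/3
θ E_{1} f = -42x^7 - 252x^6 - 630x^5 - 840x^4 - 630x^3 - 252x^2 - (124/3)x
[E_{1}, θ] f = -42x^6 - 252x^5 - 630x^4 - 840x^3 - 630x^2 - 252x - 124/3
S_{-1} [E_{1}, θ] f = -42x^6 + 252x^5 - 630x^4 + 840x^3 - 630x^2 + 252x - 124/3
S_{-1} S_{-1} [E_{1}, θ] f = -42x^6 - 252x^5 - 630x^4 - 840x^3 - 630x^2 - 252x - 124/3
Δ (S_{-1})^2 [E_{1}, θ] f = -252x^5 - 1890x^4 - 5880x^3 - 9450x^2 - 7812x - 2646


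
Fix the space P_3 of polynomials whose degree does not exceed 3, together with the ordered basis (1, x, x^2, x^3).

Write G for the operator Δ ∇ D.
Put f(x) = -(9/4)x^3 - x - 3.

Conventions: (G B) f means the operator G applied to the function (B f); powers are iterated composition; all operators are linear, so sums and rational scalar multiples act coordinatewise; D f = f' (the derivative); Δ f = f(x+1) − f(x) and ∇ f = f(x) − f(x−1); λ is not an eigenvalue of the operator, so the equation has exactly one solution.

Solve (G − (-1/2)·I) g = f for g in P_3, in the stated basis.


write g with unknown coordinates in the stated basis and equate coefficients in (G − (-1/2)·I) g = f
solving from the highest basis element down gives g = -(9/2)x^3 - 2x + 48
check: G g = -27
so G g − (-1/2)·g = -(9/4)x^3 - x - 3 = f ✓

g(x) = -(9/2)x^3 - 2x + 48


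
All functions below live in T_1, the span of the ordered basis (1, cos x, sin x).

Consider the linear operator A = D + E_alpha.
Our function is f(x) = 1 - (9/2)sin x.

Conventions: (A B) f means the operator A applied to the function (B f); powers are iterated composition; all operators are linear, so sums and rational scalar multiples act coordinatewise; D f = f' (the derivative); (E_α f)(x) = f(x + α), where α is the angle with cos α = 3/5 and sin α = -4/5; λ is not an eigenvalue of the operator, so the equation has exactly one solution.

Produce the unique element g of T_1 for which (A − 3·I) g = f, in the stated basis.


the result is g(x) = -1/2 + (9/58)cos x + (54/29)sin x

write g with unknown coordinates in the stated basis and equate coefficients in (A − 3·I) g = f
solving from the highest basis element down gives g = -1/2 + (9/58)cos x + (54/29)sin x
check: A g = -1/2 + (27/58)cos x + (63/58)sin x
so A g − 3·g = 1 - (9/2)sin x = f ✓


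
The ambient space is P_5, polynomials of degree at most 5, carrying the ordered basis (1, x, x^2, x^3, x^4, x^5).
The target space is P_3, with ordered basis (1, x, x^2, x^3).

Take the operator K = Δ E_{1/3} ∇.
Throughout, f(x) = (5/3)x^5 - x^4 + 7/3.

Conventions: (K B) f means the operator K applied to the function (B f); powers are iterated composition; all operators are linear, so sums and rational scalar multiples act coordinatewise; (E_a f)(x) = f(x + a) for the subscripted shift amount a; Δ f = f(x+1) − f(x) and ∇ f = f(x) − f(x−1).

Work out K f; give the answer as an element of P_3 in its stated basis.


the image equals g(x) = (100/3)x^3 + (64/3)x^2 + (178/9)x + 280/81

∇ f = (25/3)x^4 - (62/3)x^3 + (68/3)x^2 - (37/3)x + 8/3
E_{1/3} ∇ f = (25/3)x^4 - (86/9)x^3 + (68/9)x^2 - (233/81)x + 100/243
Δ E_{1/3} ∇ f = (100/3)x^3 + (64/3)x^2 + (178/9)x + 280/81


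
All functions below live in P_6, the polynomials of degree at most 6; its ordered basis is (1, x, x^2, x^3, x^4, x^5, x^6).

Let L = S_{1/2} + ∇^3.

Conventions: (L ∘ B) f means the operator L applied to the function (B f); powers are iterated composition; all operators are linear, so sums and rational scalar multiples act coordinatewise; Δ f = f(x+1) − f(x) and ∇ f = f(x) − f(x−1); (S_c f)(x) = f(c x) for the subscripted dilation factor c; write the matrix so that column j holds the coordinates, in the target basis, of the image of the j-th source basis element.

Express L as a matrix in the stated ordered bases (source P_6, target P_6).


the matrix is [[1, 0, 0, 6, -36, 150, -540]; [0, 1/2, 0, 0, 24, -180, 900]; [0, 0, 1/4, 0, 0, 60, -540]; [0, 0, 0, 1/8, 0, 0, 120]; [0, 0, 0, 0, 1/16, 0, 0]; [0, 0, 0, 0, 0, 1/32, 0]; [0, 0, 0, 0, 0, 0, 1/64]] (rows listed top to bottom)

image of 1: 1
image of x: (1/2)x
image of x^2: (1/4)x^2
image of x^3: (1/8)x^3 + 6
image of x^4: (1/16)x^4 + 24x - 36
image of x^5: (1/32)x^5 + 60x^2 - 180x + 150
image of x^6: (1/64)x^6 + 120x^3 - 540x^2 + 900x - 540
each image's coordinates form column j of the matrix


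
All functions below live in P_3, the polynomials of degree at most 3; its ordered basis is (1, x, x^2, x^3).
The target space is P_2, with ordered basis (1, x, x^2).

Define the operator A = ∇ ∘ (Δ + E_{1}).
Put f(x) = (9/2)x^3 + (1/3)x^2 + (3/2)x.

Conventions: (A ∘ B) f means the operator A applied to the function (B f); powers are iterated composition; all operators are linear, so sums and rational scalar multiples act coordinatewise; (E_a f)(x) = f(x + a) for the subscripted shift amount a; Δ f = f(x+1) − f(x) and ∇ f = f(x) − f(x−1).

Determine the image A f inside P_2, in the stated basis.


Δ f = (27/2)x^2 + (85/6)x + 19/3
E_{1} f = (9/2)x^3 + (83/6)x^2 + (47/3)x + 19/3
(Δ + E_{1}) f = (9/2)x^3 + (82/3)x^2 + (179/6)x + 38/3
∇ (Δ + E_{1}) f = (27/2)x^2 + (247/6)x + 7

g(x) = (27/2)x^2 + (247/6)x + 7


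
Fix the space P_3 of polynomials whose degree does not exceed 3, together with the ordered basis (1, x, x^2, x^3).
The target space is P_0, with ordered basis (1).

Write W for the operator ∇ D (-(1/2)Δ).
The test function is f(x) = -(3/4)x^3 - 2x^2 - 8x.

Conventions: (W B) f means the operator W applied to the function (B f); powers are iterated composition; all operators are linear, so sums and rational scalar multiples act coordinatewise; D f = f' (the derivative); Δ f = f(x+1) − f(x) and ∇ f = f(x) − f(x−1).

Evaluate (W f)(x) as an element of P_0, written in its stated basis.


Δ f = -(9/4)x^2 - (25/4)x - 43/4
(-(1/2)Δ) f = (9/8)x^2 + (25/8)x + 43/8
D (-(1/2)Δ) f = (9/4)x + 25/8
∇ D (-(1/2)Δ) f = 9/4

the result is g(x) = 9/4


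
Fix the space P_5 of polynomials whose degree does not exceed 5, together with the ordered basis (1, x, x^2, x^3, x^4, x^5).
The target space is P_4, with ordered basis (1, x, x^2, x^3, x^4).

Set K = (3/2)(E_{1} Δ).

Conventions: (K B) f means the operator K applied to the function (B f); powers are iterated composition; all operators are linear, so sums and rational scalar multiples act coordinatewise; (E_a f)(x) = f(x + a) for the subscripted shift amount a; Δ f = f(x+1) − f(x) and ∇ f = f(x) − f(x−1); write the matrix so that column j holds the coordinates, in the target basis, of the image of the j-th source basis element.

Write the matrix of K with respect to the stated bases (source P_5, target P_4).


the matrix is [[0, 3/2, 9/2, 21/2, 45/2, 93/2]; [0, 0, 3, 27/2, 42, 225/2]; [0, 0, 0, 9/2, 27, 105]; [0, 0, 0, 0, 6, 45]; [0, 0, 0, 0, 0, 15/2]] (rows listed top to bottom)

image of 1: 0
image of x: 3/2
image of x^2: 3x + 9/2
image of x^3: (9/2)x^2 + (27/2)x + 21/2
image of x^4: 6x^3 + 27x^2 + 42x + 45/2
image of x^5: (15/2)x^4 + 45x^3 + 105x^2 + (225/2)x + 93/2
each image's coordinates form column j of the matrix


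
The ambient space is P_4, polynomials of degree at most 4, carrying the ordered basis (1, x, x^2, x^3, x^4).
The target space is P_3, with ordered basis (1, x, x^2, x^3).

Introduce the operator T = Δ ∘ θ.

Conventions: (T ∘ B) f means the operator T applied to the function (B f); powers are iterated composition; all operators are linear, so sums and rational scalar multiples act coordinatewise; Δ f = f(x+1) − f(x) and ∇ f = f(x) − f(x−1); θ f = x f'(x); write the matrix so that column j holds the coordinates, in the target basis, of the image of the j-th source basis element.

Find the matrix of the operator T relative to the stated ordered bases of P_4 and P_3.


image of 1: 0
image of x: 1
image of x^2: 4x + 2
image of x^3: 9x^2 + 9x + 3
image of x^4: 16x^3 + 24x^2 + 16x + 4
each image's coordinates form column j of the matrix

the matrix is [[0, 1, 2, 3, 4]; [0, 0, 4, 9, 16]; [0, 0, 0, 9, 24]; [0, 0, 0, 0, 16]] (rows listed top to bottom)


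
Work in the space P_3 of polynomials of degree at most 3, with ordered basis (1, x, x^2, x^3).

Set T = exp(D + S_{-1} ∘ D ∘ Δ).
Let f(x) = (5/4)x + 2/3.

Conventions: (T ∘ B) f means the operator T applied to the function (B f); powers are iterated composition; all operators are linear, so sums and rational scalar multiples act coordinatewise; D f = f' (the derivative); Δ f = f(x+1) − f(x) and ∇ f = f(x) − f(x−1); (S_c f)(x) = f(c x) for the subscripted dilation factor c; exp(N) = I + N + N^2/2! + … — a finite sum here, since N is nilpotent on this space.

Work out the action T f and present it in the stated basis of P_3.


the image equals g(x) = (5/4)x + 23/12

order-1 term: 5/4
the series for exp(D + S_{-1} ∘ D ∘ Δ) f terminates at order 1
exp(D + S_{-1} ∘ D ∘ Δ) f = (5/4)x + 23/12


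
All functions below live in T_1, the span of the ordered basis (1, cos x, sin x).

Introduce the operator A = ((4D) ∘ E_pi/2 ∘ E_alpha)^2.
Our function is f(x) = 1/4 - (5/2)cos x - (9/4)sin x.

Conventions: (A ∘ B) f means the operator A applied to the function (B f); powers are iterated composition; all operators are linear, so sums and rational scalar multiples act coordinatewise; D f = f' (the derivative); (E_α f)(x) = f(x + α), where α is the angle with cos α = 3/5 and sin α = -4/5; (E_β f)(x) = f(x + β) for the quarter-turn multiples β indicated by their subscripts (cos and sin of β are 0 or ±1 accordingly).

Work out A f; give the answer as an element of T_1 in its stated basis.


the result is g(x) = (1144/25)cos x - (708/25)sin x

E_alpha f = 1/4 + (3/10)cos x - (67/20)sin x
E_pi/2 E_alpha f = 1/4 - (67/20)cos x - (3/10)sin x
D (E_pi/2 ∘ E_alpha) f = -(3/10)cos x + (67/20)sin x
(4D) (E_pi/2 ∘ E_alpha) f = -(6/5)cos x + (67/5)sin x
E_alpha ((4D) ∘ E_pi/2 ∘ E_alpha) f = -(286/25)cos x + (177/25)sin x
E_pi/2 E_alpha ((4D) ∘ E_pi/2 ∘ E_alpha) f = (177/25)cos x + (286/25)sin x
D (E_pi/2 ∘ E_alpha) ((4D) ∘ E_pi/2 ∘ E_alpha) f = (286/25)cos x - (177/25)sin x
(4D) (E_pi/2 ∘ E_alpha) ((4D) ∘ E_pi/2 ∘ E_alpha) f = (1144/25)cos x - (708/25)sin x


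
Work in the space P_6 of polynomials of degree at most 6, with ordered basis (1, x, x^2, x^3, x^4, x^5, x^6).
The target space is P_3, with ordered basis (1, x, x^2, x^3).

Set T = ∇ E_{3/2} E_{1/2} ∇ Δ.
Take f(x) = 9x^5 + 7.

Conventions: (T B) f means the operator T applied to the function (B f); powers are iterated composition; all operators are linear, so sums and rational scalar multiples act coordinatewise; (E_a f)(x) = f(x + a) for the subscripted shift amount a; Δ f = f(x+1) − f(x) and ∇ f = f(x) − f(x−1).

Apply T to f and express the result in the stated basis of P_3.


Δ f = 45x^4 + 90x^3 + 90x^2 + 45x + 9
∇ Δ f = 180x^3 + 90x
E_{1/2} ∇ Δ f = 180x^3 + 270x^2 + 225x + 135/2
E_{3/2} (E_{1/2} ∇ Δ) f = 180x^3 + 1080x^2 + 2250x + 1620
∇ E_{3/2} (E_{1/2} ∇ Δ) f = 540x^2 + 1620x + 1350

the image equals g(x) = 540x^2 + 1620x + 1350


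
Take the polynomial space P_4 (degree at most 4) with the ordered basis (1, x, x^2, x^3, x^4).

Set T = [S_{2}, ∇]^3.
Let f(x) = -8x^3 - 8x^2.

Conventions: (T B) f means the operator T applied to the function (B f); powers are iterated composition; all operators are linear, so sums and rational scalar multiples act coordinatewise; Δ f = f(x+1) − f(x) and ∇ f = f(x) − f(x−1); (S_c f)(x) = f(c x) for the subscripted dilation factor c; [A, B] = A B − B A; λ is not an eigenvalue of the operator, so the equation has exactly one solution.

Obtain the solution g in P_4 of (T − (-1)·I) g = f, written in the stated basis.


write g with unknown coordinates in the stated basis and equate coefficients in (T − (-1)·I) g = f
solving from the highest basis element down gives g = -8x^3 - 8x^2 - 384
check: T g = 384
so T g − (-1)·g = -8x^3 - 8x^2 = f ✓

the result is g(x) = -8x^3 - 8x^2 - 384


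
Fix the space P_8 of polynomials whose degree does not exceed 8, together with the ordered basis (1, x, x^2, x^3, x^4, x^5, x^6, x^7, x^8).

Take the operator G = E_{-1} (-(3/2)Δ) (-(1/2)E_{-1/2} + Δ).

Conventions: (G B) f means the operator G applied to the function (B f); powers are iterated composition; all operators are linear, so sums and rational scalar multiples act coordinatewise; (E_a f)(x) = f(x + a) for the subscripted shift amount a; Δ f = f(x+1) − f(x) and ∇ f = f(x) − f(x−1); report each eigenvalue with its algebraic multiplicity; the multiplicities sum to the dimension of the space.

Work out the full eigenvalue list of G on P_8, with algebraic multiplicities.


image of 1: 0
image of x: 3/4
image of x^2: (3/2)x - 9/2
image of x^3: (9/4)x^2 - (27/2)x + 39/16
image of x^4: 3x^3 - 27x^2 + (39/4)x - 27/4
image of x^5: (15/4)x^4 - 45x^3 + (195/8)x^2 - (135/4)x + 363/64
image of x^6: (9/2)x^5 - (135/2)x^4 + (195/4)x^3 - (405/4)x^2 + (1089/32)x - 369/32
image of x^7: (21/4)x^6 - (189/2)x^5 + (1365/16)x^4 - (945/4)x^3 + (7623/64)x^2 - (2583/32)x + 3279/256
image of x^8: 6x^7 - 126x^6 + (273/2)x^5 - (945/2)x^4 + (2541/8)x^3 - (2583/8)x^2 + (3279/32)x - 711/32
the matrix is upper triangular; its diagonal is (0, 0, 0, 0, 0, 0, 0, 0, 0)
for a triangular matrix the eigenvalues are the diagonal entries, with algebraic multiplicity their repetition count

λ = 0 (multiplicity 9)
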